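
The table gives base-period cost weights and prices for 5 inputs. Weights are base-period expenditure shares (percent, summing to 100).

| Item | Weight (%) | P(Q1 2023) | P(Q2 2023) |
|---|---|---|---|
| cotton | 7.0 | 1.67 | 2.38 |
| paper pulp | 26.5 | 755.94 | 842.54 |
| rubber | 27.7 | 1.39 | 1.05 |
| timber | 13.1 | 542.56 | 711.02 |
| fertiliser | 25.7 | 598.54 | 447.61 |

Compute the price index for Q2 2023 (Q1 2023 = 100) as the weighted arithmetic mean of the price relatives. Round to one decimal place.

96.8

cotton: 7.0 × (2.38/1.67) = 7.0 × 1.425150 = 9.9760
paper pulp: 26.5 × (842.54/755.94) = 26.5 × 1.114559 = 29.5358
rubber: 27.7 × (1.05/1.39) = 27.7 × 0.755396 = 20.9245
timber: 13.1 × (711.02/542.56) = 13.1 × 1.310491 = 17.1674
fertiliser: 25.7 × (447.61/598.54) = 25.7 × 0.747836 = 19.2194
Index = Σ wᵢ·(p₁ᵢ/p₀ᵢ) = 9.9760 + 29.5358 + 20.9245 + 17.1674 + 19.2194 = 96.8232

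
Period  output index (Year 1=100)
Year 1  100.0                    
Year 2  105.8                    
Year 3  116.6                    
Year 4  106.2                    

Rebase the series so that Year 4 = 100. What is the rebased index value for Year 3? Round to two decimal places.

109.79

Rebased(Year 3) = 116.6 / 106.2 × 100 = 109.7928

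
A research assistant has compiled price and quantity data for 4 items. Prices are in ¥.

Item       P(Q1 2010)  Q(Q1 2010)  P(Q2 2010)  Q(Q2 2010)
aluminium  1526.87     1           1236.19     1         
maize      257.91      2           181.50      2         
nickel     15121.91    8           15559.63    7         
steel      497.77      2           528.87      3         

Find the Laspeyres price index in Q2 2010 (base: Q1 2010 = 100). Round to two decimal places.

102.52

Laspeyres price index uses base-period quantities as weights.
ΣP(Q2 2010)·Q(Q1 2010) = 1236.19×1 + 181.50×2 + 15559.63×8 + 528.87×2 = 1236.19 + 363 + 124477.04 + 1057.74 = 127133.97
ΣP(Q1 2010)·Q(Q1 2010) = 1526.87×1 + 257.91×2 + 15121.91×8 + 497.77×2 = 1526.87 + 515.82 + 120975.28 + 995.54 = 124013.51
Index = 127133.97 / 124013.51 × 100 = 102.5162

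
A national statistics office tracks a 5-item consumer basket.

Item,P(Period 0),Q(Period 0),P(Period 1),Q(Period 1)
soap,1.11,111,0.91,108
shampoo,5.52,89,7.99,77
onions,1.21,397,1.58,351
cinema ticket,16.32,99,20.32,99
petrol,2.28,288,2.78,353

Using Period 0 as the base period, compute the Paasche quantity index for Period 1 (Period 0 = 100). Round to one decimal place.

Paasche quantity index uses current-period prices as weights.
ΣP(Period 1)·Q(Period 1) = 0.91×108 + 7.99×77 + 1.58×351 + 20.32×99 + 2.78×353 = 98.28 + 615.23 + 554.58 + 2011.68 + 981.34 = 4261.11
ΣP(Period 1)·Q(Period 0) = 0.91×111 + 7.99×89 + 1.58×397 + 20.32×99 + 2.78×288 = 101.01 + 711.11 + 627.26 + 2011.68 + 800.64 = 4251.7
Index = 4261.11 / 4251.7 × 100 = 100.2213

100.2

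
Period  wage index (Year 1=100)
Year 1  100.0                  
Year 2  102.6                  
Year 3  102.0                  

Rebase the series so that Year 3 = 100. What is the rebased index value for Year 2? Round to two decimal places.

100.59

Rebased(Year 2) = 102.6 / 102.0 × 100 = 100.5882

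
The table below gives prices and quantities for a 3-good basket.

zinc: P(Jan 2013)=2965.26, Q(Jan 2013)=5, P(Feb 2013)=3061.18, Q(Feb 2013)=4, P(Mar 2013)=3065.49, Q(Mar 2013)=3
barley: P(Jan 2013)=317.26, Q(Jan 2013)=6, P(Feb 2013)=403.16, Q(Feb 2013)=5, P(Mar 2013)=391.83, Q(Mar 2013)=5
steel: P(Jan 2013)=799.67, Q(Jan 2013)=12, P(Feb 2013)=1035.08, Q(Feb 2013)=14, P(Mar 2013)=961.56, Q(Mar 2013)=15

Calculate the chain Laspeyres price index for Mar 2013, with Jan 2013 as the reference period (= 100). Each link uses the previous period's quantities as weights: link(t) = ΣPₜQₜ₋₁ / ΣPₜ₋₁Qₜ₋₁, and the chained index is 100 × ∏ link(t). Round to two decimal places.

Link Jan 2013→Feb 2013:
ΣP(Feb 2013)Q(Jan 2013) = 3061.18×5 + 403.16×6 + 1035.08×12 = 15305.9 + 2418.96 + 12420.96 = 30145.82
ΣP(Jan 2013)Q(Jan 2013) = 2965.26×5 + 317.26×6 + 799.67×12 = 14826.3 + 1903.56 + 9596.04 = 26325.9
link = 30145.82/26325.9 = 1.145101
Link Feb 2013→Mar 2013:
ΣP(Mar 2013)Q(Feb 2013) = 3065.49×4 + 391.83×5 + 961.56×14 = 12261.96 + 1959.15 + 13461.84 = 27682.95
ΣP(Feb 2013)Q(Feb 2013) = 3061.18×4 + 403.16×5 + 1035.08×14 = 12244.72 + 2015.8 + 14491.12 = 28751.64
link = 27682.95/28751.64 = 0.962830
Chained index = 100 × 1.145101 × 0.962830 = 110.2538

110.25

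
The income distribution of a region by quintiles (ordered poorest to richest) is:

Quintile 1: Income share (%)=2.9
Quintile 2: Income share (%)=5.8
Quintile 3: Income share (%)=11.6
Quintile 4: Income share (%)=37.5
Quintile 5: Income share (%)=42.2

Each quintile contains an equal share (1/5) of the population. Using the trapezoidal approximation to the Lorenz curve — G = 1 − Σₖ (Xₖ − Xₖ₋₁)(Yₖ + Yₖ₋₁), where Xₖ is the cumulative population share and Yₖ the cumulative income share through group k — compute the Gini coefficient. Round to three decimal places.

Cumulative income shares Yₖ: 0.0290, 0.0870, 0.2030, 0.5780, 1.0000
Σ (Xₖ−Xₖ₋₁)(Yₖ+Yₖ₋₁) = (1/5)(0.0290+0.0000) + (1/5)(0.0870+0.0290) + (1/5)(0.2030+0.0870) + (1/5)(0.5780+0.2030) + (1/5)(1.0000+0.5780)
  = 0.0058 + 0.0232 + 0.0580 + 0.1562 + 0.3156 = 0.5588
G = 1 − 0.5588 = 0.4412

0.441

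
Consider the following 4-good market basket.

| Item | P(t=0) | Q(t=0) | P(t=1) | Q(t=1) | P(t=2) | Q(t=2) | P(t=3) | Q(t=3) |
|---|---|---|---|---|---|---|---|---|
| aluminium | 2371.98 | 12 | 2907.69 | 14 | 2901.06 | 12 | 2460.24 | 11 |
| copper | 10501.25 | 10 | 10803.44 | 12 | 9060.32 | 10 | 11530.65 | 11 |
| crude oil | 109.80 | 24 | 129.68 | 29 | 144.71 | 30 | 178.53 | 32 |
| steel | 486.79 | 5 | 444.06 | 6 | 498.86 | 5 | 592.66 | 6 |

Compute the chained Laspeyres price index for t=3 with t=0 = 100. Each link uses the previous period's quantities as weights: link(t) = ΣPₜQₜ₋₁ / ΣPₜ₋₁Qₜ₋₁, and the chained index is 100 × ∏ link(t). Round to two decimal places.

109.73

Link t=0→t=1:
ΣP(t=1)Q(t=0) = 2907.69×12 + 10803.44×10 + 129.68×24 + 444.06×5 = 34892.28 + 108034.4 + 3112.32 + 2220.3 = 148259.3
ΣP(t=0)Q(t=0) = 2371.98×12 + 10501.25×10 + 109.80×24 + 486.79×5 = 28463.76 + 105012.5 + 2635.2 + 2433.95 = 138545.41
link = 148259.3/138545.41 = 1.070113
Link t=1→t=2:
ΣP(t=2)Q(t=1) = 2901.06×14 + 9060.32×12 + 144.71×29 + 498.86×6 = 40614.84 + 108723.84 + 4196.59 + 2993.16 = 156528.43
ΣP(t=1)Q(t=1) = 2907.69×14 + 10803.44×12 + 129.68×29 + 444.06×6 = 40707.66 + 129641.28 + 3760.72 + 2664.36 = 176774.02
link = 156528.43/176774.02 = 0.885472
Link t=2→t=3:
ΣP(t=3)Q(t=2) = 2460.24×12 + 11530.65×10 + 178.53×30 + 592.66×5 = 29522.88 + 115306.5 + 5355.9 + 2963.3 = 153148.58
ΣP(t=2)Q(t=2) = 2901.06×12 + 9060.32×10 + 144.71×30 + 498.86×5 = 34812.72 + 90603.2 + 4341.3 + 2494.3 = 132251.52
link = 153148.58/132251.52 = 1.158010
Chained index = 100 × 1.070113 × 0.885472 × 1.158010 = 109.7279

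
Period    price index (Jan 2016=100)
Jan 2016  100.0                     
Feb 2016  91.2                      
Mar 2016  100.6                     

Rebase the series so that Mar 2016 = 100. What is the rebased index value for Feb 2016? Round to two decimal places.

Rebased(Feb 2016) = 91.2 / 100.6 × 100 = 90.6561

90.66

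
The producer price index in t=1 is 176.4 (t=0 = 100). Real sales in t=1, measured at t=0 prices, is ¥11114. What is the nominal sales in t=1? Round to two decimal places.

19605.10

Nominal = Real × (Index/100) = 11114 × (176.4/100)
        = 11114 × 1.764 = 19605.0960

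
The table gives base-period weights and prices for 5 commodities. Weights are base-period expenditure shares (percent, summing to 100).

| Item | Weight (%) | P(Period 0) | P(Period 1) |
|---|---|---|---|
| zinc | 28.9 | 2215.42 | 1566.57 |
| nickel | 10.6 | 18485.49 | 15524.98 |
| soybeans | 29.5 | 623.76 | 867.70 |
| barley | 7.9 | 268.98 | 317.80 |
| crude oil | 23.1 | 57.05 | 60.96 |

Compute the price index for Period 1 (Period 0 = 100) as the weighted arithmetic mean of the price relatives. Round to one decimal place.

zinc: 28.9 × (1566.57/2215.42) = 28.9 × 0.707121 = 20.4358
nickel: 10.6 × (15524.98/18485.49) = 10.6 × 0.839847 = 8.9024
soybeans: 29.5 × (867.70/623.76) = 29.5 × 1.391080 = 41.0369
barley: 7.9 × (317.80/268.98) = 7.9 × 1.181500 = 9.3339
crude oil: 23.1 × (60.96/57.05) = 23.1 × 1.068536 = 24.6832
Index = Σ wᵢ·(p₁ᵢ/p₀ᵢ) = 20.4358 + 8.9024 + 41.0369 + 9.3339 + 24.6832 = 104.3921

104.4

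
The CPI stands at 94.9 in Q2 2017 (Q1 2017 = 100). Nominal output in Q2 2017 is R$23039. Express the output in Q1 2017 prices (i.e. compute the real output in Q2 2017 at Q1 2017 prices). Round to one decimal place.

24277.1

Real = Nominal ÷ (Index/100) = 23039 ÷ (94.9/100)
     = 23039 ÷ 0.949 = 24277.1338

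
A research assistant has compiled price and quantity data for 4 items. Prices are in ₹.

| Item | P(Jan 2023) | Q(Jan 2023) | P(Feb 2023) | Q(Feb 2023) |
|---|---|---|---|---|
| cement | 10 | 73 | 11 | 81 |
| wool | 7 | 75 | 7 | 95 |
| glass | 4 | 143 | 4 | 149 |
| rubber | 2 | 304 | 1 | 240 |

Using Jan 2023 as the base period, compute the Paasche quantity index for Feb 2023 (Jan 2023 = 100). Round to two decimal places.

108.53

Paasche quantity index uses current-period prices as weights.
ΣP(Feb 2023)·Q(Feb 2023) = 11×81 + 7×95 + 4×149 + 1×240 = 891 + 665 + 596 + 240 = 2392
ΣP(Feb 2023)·Q(Jan 2023) = 11×73 + 7×75 + 4×143 + 1×304 = 803 + 525 + 572 + 304 = 2204
Index = 2392 / 2204 × 100 = 108.5299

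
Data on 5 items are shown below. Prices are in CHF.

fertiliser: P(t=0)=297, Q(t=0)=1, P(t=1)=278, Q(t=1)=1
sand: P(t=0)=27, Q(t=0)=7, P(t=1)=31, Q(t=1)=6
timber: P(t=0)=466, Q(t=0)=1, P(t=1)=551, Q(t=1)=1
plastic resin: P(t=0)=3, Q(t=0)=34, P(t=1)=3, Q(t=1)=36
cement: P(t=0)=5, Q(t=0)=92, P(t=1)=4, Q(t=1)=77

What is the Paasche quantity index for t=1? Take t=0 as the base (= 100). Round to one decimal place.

94.4

Paasche quantity index uses current-period prices as weights.
ΣP(t=1)·Q(t=1) = 278×1 + 31×6 + 551×1 + 3×36 + 4×77 = 278 + 186 + 551 + 108 + 308 = 1431
ΣP(t=1)·Q(t=0) = 278×1 + 31×7 + 551×1 + 3×34 + 4×92 = 278 + 217 + 551 + 102 + 368 = 1516
Index = 1431 / 1516 × 100 = 94.3931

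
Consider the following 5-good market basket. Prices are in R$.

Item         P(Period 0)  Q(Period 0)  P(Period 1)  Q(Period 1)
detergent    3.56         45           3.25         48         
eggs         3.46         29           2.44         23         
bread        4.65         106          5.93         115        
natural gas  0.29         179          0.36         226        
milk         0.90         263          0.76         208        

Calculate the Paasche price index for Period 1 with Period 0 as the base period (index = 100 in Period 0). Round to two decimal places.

109.21

Paasche price index uses current-period quantities as weights.
ΣP(Period 1)·Q(Period 1) = 3.25×48 + 2.44×23 + 5.93×115 + 0.36×226 + 0.76×208 = 156 + 56.12 + 681.95 + 81.36 + 158.08 = 1133.51
ΣP(Period 0)·Q(Period 1) = 3.56×48 + 3.46×23 + 4.65×115 + 0.29×226 + 0.90×208 = 170.88 + 79.58 + 534.75 + 65.54 + 187.2 = 1037.95
Index = 1133.51 / 1037.95 × 100 = 109.2066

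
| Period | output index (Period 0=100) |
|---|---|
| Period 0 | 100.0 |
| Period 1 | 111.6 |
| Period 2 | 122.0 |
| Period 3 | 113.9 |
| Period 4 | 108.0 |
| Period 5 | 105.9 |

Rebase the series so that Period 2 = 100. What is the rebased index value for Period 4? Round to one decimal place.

Rebased(Period 4) = 108.0 / 122.0 × 100 = 88.5246

88.5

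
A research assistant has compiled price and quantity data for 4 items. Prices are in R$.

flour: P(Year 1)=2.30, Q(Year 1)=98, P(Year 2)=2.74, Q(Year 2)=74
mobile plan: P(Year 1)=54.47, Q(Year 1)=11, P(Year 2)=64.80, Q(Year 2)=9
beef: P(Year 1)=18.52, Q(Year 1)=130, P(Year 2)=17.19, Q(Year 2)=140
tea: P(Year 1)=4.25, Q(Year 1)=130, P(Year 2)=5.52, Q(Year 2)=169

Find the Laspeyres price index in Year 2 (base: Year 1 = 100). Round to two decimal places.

Laspeyres price index uses base-period quantities as weights.
ΣP(Year 2)·Q(Year 1) = 2.74×98 + 64.80×11 + 17.19×130 + 5.52×130 = 268.52 + 712.8 + 2234.7 + 717.6 = 3933.62
ΣP(Year 1)·Q(Year 1) = 2.30×98 + 54.47×11 + 18.52×130 + 4.25×130 = 225.4 + 599.17 + 2407.6 + 552.5 = 3784.67
Index = 3933.62 / 3784.67 × 100 = 103.9356

103.94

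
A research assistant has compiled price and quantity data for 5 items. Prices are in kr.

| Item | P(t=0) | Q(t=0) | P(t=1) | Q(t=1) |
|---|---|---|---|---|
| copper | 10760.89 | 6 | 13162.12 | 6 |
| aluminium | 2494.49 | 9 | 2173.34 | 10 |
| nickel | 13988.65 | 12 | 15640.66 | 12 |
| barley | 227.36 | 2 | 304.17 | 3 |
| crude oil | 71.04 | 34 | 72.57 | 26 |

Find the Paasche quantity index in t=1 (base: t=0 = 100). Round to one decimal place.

100.7

Paasche quantity index uses current-period prices as weights.
ΣP(t=1)·Q(t=1) = 13162.12×6 + 2173.34×10 + 15640.66×12 + 304.17×3 + 72.57×26 = 78972.72 + 21733.4 + 187687.92 + 912.51 + 1886.82 = 291193.37
ΣP(t=1)·Q(t=0) = 13162.12×6 + 2173.34×9 + 15640.66×12 + 304.17×2 + 72.57×34 = 78972.72 + 19560.06 + 187687.92 + 608.34 + 2467.38 = 289296.42
Index = 291193.37 / 289296.42 × 100 = 100.6557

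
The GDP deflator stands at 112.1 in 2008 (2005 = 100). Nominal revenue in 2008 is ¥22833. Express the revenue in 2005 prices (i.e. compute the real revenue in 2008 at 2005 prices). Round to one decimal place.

20368.4

Real = Nominal ÷ (Index/100) = 22833 ÷ (112.1/100)
     = 22833 ÷ 1.121 = 20368.4211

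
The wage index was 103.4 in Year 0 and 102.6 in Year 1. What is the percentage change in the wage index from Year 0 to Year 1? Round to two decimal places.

Change = (102.6 − 103.4) / 103.4 × 100
       = -0.8 / 103.4 × 100 = -0.7737%

-0.77%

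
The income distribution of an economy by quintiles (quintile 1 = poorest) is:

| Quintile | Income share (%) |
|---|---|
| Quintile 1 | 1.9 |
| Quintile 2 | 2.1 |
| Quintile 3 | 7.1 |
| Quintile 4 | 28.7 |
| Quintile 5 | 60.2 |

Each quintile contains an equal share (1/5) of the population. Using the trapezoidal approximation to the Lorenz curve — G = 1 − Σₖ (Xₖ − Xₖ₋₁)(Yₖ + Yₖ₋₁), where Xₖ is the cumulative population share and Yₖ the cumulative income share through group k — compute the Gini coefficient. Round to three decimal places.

0.573

Cumulative income shares Yₖ: 0.0190, 0.0400, 0.1110, 0.3980, 1.0000
Σ (Xₖ−Xₖ₋₁)(Yₖ+Yₖ₋₁) = (1/5)(0.0190+0.0000) + (1/5)(0.0400+0.0190) + (1/5)(0.1110+0.0400) + (1/5)(0.3980+0.1110) + (1/5)(1.0000+0.3980)
  = 0.0038 + 0.0118 + 0.0302 + 0.1018 + 0.2796 = 0.4272
G = 1 − 0.4272 = 0.5728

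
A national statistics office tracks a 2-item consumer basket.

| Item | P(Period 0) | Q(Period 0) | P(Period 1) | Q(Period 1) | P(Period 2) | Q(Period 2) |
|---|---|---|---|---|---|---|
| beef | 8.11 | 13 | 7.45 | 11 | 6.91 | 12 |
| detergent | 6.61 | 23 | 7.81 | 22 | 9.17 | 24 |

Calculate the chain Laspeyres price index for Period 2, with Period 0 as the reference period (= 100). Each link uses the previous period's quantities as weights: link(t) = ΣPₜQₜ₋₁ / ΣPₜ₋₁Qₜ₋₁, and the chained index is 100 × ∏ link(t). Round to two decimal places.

117.54

Link Period 0→Period 1:
ΣP(Period 1)Q(Period 0) = 7.45×13 + 7.81×23 = 96.85 + 179.63 = 276.48
ΣP(Period 0)Q(Period 0) = 8.11×13 + 6.61×23 = 105.43 + 152.03 = 257.46
link = 276.48/257.46 = 1.073876
Link Period 1→Period 2:
ΣP(Period 2)Q(Period 1) = 6.91×11 + 9.17×22 = 76.01 + 201.74 = 277.75
ΣP(Period 1)Q(Period 1) = 7.45×11 + 7.81×22 = 81.95 + 171.82 = 253.77
link = 277.75/253.77 = 1.094495
Chained index = 100 × 1.073876 × 1.094495 = 117.5351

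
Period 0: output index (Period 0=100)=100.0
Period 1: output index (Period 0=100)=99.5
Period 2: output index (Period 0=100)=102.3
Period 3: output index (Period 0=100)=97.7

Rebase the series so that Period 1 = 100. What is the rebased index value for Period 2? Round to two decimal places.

102.81

Rebased(Period 2) = 102.3 / 99.5 × 100 = 102.8141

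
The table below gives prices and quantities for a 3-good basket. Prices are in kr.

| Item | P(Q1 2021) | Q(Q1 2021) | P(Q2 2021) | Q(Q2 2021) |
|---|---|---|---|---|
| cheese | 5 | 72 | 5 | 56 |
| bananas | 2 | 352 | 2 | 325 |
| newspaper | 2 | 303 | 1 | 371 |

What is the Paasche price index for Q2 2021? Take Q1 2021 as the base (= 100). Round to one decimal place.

77.8

Paasche price index uses current-period quantities as weights.
ΣP(Q2 2021)·Q(Q2 2021) = 5×56 + 2×325 + 1×371 = 280 + 650 + 371 = 1301
ΣP(Q1 2021)·Q(Q2 2021) = 5×56 + 2×325 + 2×371 = 280 + 650 + 742 = 1672
Index = 1301 / 1672 × 100 = 77.8110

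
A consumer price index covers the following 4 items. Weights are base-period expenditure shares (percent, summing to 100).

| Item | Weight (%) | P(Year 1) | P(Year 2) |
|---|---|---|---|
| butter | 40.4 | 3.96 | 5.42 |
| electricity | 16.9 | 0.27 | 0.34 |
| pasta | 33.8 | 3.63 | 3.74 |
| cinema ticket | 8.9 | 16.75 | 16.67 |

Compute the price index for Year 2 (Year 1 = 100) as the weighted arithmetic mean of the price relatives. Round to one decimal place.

120.3

butter: 40.4 × (5.42/3.96) = 40.4 × 1.368687 = 55.2949
electricity: 16.9 × (0.34/0.27) = 16.9 × 1.259259 = 21.2815
pasta: 33.8 × (3.74/3.63) = 33.8 × 1.030303 = 34.8242
cinema ticket: 8.9 × (16.67/16.75) = 8.9 × 0.995224 = 8.8575
Index = Σ wᵢ·(p₁ᵢ/p₀ᵢ) = 55.2949 + 21.2815 + 34.8242 + 8.8575 = 120.2582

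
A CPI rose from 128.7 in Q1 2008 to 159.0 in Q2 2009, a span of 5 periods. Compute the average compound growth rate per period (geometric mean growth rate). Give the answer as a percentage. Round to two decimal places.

Growth factor = (159.0/128.7)^(1/5) = (1.235431)^(1/5) = 1.043191
Growth rate = 1.043191 − 1 = 0.043191 = 4.3191%

4.32%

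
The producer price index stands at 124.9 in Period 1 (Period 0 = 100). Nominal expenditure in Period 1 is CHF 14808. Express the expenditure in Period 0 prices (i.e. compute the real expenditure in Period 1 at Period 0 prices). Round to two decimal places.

Real = Nominal ÷ (Index/100) = 14808 ÷ (124.9/100)
     = 14808 ÷ 1.249 = 11855.8847

11855.88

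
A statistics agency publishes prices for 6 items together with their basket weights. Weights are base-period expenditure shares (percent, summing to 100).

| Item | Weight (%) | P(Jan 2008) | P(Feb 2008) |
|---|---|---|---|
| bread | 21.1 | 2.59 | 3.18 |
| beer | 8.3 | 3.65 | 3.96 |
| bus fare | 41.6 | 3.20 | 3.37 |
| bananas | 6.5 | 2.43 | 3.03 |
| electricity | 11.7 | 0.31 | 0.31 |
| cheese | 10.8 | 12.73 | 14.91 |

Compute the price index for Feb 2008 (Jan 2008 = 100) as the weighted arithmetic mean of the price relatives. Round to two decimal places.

111.18

bread: 21.1 × (3.18/2.59) = 21.1 × 1.227799 = 25.9066
beer: 8.3 × (3.96/3.65) = 8.3 × 1.084932 = 9.0049
bus fare: 41.6 × (3.37/3.20) = 41.6 × 1.053125 = 43.8100
bananas: 6.5 × (3.03/2.43) = 6.5 × 1.246914 = 8.1049
electricity: 11.7 × (0.31/0.31) = 11.7 × 1.000000 = 11.7000
cheese: 10.8 × (14.91/12.73) = 10.8 × 1.171249 = 12.6495
Index = Σ wᵢ·(p₁ᵢ/p₀ᵢ) = 25.9066 + 9.0049 + 43.8100 + 8.1049 + 11.7000 + 12.6495 = 111.1759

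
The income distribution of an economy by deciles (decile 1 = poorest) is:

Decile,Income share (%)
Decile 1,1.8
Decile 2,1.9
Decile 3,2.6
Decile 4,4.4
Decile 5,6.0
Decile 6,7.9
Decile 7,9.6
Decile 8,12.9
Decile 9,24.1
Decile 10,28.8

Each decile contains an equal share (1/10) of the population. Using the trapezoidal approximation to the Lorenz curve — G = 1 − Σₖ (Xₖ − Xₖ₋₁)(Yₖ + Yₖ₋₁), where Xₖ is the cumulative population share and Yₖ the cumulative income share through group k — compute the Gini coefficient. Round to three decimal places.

0.467

Cumulative income shares Yₖ: 0.0180, 0.0370, 0.0630, 0.1070, 0.1670, 0.2460, 0.3420, 0.4710, 0.7120, 1.0000
Σ (Xₖ−Xₖ₋₁)(Yₖ+Yₖ₋₁) = (1/10)(0.0180+0.0000) + (1/10)(0.0370+0.0180) + (1/10)(0.0630+0.0370) + (1/10)(0.1070+0.0630) + (1/10)(0.1670+0.1070) + (1/10)(0.2460+0.1670) + (1/10)(0.3420+0.2460) + (1/10)(0.4710+0.3420) + (1/10)(0.7120+0.4710) + (1/10)(1.0000+0.7120)
  = 0.0018 + 0.0055 + 0.0100 + 0.0170 + 0.0274 + 0.0413 + 0.0588 + 0.0813 + 0.1183 + 0.1712 = 0.5326
G = 1 − 0.5326 = 0.4674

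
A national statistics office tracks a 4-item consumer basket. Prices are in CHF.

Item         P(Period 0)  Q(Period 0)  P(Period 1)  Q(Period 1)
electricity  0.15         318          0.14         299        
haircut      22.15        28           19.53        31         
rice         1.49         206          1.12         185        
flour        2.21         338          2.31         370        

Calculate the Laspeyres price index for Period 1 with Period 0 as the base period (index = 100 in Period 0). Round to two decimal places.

Laspeyres price index uses base-period quantities as weights.
ΣP(Period 1)·Q(Period 0) = 0.14×318 + 19.53×28 + 1.12×206 + 2.31×338 = 44.52 + 546.84 + 230.72 + 780.78 = 1602.86
ΣP(Period 0)·Q(Period 0) = 0.15×318 + 22.15×28 + 1.49×206 + 2.21×338 = 47.7 + 620.2 + 306.94 + 746.98 = 1721.82
Index = 1602.86 / 1721.82 × 100 = 93.0910

93.09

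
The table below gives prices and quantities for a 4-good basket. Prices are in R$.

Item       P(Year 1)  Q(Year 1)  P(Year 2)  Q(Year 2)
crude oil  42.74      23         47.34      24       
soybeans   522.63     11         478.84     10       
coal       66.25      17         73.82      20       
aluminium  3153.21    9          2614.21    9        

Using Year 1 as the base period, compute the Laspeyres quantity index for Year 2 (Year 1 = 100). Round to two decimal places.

Laspeyres quantity index uses base-period prices as weights.
ΣP(Year 1)·Q(Year 2) = 42.74×24 + 522.63×10 + 66.25×20 + 3153.21×9 = 1025.76 + 5226.3 + 1325 + 28378.89 = 35955.95
ΣP(Year 1)·Q(Year 1) = 42.74×23 + 522.63×11 + 66.25×17 + 3153.21×9 = 983.02 + 5748.93 + 1126.25 + 28378.89 = 36237.09
Index = 35955.95 / 36237.09 × 100 = 99.2242

99.22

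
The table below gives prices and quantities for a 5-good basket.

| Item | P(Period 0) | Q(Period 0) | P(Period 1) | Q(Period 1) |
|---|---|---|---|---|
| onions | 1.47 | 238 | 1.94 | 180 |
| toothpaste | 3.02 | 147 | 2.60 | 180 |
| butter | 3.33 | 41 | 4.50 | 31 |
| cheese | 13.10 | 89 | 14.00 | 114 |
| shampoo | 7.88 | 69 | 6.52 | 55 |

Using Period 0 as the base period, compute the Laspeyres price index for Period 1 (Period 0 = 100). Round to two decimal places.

Laspeyres price index uses base-period quantities as weights.
ΣP(Period 1)·Q(Period 0) = 1.94×238 + 2.60×147 + 4.50×41 + 14.00×89 + 6.52×69 = 461.72 + 382.2 + 184.5 + 1246 + 449.88 = 2724.3
ΣP(Period 0)·Q(Period 0) = 1.47×238 + 3.02×147 + 3.33×41 + 13.10×89 + 7.88×69 = 349.86 + 443.94 + 136.53 + 1165.9 + 543.72 = 2639.95
Index = 2724.3 / 2639.95 × 100 = 103.1951

103.20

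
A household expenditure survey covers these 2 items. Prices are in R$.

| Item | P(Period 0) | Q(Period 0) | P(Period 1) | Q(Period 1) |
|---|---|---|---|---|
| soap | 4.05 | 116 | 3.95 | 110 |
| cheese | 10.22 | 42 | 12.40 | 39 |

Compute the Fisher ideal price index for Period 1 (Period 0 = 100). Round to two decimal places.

Laspeyres component (base-period weights):
ΣP(Period 1)Q(Period 0) = 3.95×116 + 12.40×42 = 458.2 + 520.8 = 979
ΣP(Period 0)Q(Period 0) = 4.05×116 + 10.22×42 = 469.8 + 429.24 = 899.04
L = 979 / 899.04 × 100 = 108.8939
Paasche component (current-period weights):
ΣP(Period 1)Q(Period 1) = 3.95×110 + 12.40×39 = 434.5 + 483.6 = 918.1
ΣP(Period 0)Q(Period 1) = 4.05×110 + 10.22×39 = 445.5 + 398.58 = 844.08
P = 918.1 / 844.08 × 100 = 108.7693
Fisher = √(L × P) = √(108.8939 × 108.7693) = 108.8316

108.83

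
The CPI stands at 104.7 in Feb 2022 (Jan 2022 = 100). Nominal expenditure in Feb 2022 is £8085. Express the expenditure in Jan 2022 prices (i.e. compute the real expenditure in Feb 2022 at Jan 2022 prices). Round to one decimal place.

7722.1

Real = Nominal ÷ (Index/100) = 8085 ÷ (104.7/100)
     = 8085 ÷ 1.047 = 7722.0630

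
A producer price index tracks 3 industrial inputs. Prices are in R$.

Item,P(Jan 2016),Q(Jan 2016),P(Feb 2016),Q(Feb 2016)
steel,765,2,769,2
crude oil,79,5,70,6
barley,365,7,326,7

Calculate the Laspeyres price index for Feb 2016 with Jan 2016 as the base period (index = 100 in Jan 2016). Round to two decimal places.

93.08

Laspeyres price index uses base-period quantities as weights.
ΣP(Feb 2016)·Q(Jan 2016) = 769×2 + 70×5 + 326×7 = 1538 + 350 + 2282 = 4170
ΣP(Jan 2016)·Q(Jan 2016) = 765×2 + 79×5 + 365×7 = 1530 + 395 + 2555 = 4480
Index = 4170 / 4480 × 100 = 93.0804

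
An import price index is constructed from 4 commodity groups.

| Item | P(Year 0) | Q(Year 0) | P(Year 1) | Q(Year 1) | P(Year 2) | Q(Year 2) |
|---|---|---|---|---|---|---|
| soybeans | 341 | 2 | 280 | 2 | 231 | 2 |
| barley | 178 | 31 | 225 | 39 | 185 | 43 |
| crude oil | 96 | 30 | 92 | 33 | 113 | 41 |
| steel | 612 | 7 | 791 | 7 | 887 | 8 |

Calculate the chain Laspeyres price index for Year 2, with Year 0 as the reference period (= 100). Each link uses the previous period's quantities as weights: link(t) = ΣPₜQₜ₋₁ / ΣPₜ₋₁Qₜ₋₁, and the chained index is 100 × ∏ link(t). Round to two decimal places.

116.53

Link Year 0→Year 1:
ΣP(Year 1)Q(Year 0) = 280×2 + 225×31 + 92×30 + 791×7 = 560 + 6975 + 2760 + 5537 = 15832
ΣP(Year 0)Q(Year 0) = 341×2 + 178×31 + 96×30 + 612×7 = 682 + 5518 + 2880 + 4284 = 13364
link = 15832/13364 = 1.184675
Link Year 1→Year 2:
ΣP(Year 2)Q(Year 1) = 231×2 + 185×39 + 113×33 + 887×7 = 462 + 7215 + 3729 + 6209 = 17615
ΣP(Year 1)Q(Year 1) = 280×2 + 225×39 + 92×33 + 791×7 = 560 + 8775 + 3036 + 5537 = 17908
link = 17615/17908 = 0.983639
Chained index = 100 × 1.184675 × 0.983639 = 116.5292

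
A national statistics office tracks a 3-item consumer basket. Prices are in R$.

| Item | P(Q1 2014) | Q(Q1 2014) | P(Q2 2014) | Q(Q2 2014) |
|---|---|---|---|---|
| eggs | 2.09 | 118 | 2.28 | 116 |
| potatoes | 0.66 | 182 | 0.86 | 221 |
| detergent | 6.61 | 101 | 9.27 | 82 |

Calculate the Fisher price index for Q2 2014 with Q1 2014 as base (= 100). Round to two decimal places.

Laspeyres component (base-period weights):
ΣP(Q2 2014)Q(Q1 2014) = 2.28×118 + 0.86×182 + 9.27×101 = 269.04 + 156.52 + 936.27 = 1361.83
ΣP(Q1 2014)Q(Q1 2014) = 2.09×118 + 0.66×182 + 6.61×101 = 246.62 + 120.12 + 667.61 = 1034.35
L = 1361.83 / 1034.35 × 100 = 131.6605
Paasche component (current-period weights):
ΣP(Q2 2014)Q(Q2 2014) = 2.28×116 + 0.86×221 + 9.27×82 = 264.48 + 190.06 + 760.14 = 1214.68
ΣP(Q1 2014)Q(Q2 2014) = 2.09×116 + 0.66×221 + 6.61×82 = 242.44 + 145.86 + 542.02 = 930.32
P = 1214.68 / 930.32 × 100 = 130.5658
Fisher = √(L × P) = √(131.6605 × 130.5658) = 131.1120

131.11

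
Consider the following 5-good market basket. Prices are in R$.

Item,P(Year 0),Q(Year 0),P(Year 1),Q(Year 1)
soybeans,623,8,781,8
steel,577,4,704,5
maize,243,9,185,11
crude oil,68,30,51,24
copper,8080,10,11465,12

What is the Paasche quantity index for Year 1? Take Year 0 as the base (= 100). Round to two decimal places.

118.67

Paasche quantity index uses current-period prices as weights.
ΣP(Year 1)·Q(Year 1) = 781×8 + 704×5 + 185×11 + 51×24 + 11465×12 = 6248 + 3520 + 2035 + 1224 + 137580 = 150607
ΣP(Year 1)·Q(Year 0) = 781×8 + 704×4 + 185×9 + 51×30 + 11465×10 = 6248 + 2816 + 1665 + 1530 + 114650 = 126909
Index = 150607 / 126909 × 100 = 118.6732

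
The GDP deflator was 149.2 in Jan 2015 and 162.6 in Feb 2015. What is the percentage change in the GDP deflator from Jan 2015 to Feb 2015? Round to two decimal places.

Change = (162.6 − 149.2) / 149.2 × 100
       = 13.4 / 149.2 × 100 = 8.9812%

8.98%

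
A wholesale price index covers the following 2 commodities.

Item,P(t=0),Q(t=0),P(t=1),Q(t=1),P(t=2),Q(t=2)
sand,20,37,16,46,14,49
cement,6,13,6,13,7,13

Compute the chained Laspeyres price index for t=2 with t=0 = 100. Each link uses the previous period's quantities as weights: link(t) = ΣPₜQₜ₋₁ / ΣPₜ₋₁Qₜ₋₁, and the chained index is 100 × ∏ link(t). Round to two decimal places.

73.96

Link t=0→t=1:
ΣP(t=1)Q(t=0) = 16×37 + 6×13 = 592 + 78 = 670
ΣP(t=0)Q(t=0) = 20×37 + 6×13 = 740 + 78 = 818
link = 670/818 = 0.819071
Link t=1→t=2:
ΣP(t=2)Q(t=1) = 14×46 + 7×13 = 644 + 91 = 735
ΣP(t=1)Q(t=1) = 16×46 + 6×13 = 736 + 78 = 814
link = 735/814 = 0.902948
Chained index = 100 × 0.819071 × 0.902948 = 73.9579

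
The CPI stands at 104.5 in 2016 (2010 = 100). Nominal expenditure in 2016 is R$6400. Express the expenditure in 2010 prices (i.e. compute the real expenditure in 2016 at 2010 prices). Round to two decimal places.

Real = Nominal ÷ (Index/100) = 6400 ÷ (104.5/100)
     = 6400 ÷ 1.045 = 6124.4019

6124.40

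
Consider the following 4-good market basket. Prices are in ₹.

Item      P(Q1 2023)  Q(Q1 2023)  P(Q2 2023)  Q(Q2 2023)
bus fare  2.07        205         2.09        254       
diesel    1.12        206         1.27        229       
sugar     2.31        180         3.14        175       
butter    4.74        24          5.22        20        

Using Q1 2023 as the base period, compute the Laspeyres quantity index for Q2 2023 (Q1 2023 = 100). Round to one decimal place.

Laspeyres quantity index uses base-period prices as weights.
ΣP(Q1 2023)·Q(Q2 2023) = 2.07×254 + 1.12×229 + 2.31×175 + 4.74×20 = 525.78 + 256.48 + 404.25 + 94.8 = 1281.31
ΣP(Q1 2023)·Q(Q1 2023) = 2.07×205 + 1.12×206 + 2.31×180 + 4.74×24 = 424.35 + 230.72 + 415.8 + 113.76 = 1184.63
Index = 1281.31 / 1184.63 × 100 = 108.1612

108.2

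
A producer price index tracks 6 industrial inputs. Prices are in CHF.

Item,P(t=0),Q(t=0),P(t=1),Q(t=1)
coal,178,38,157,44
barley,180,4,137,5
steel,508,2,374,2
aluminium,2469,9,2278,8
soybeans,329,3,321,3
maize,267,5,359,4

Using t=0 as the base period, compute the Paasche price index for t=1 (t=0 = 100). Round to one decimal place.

91.8

Paasche price index uses current-period quantities as weights.
ΣP(t=1)·Q(t=1) = 157×44 + 137×5 + 374×2 + 2278×8 + 321×3 + 359×4 = 6908 + 685 + 748 + 18224 + 963 + 1436 = 28964
ΣP(t=0)·Q(t=1) = 178×44 + 180×5 + 508×2 + 2469×8 + 329×3 + 267×4 = 7832 + 900 + 1016 + 19752 + 987 + 1068 = 31555
Index = 28964 / 31555 × 100 = 91.7889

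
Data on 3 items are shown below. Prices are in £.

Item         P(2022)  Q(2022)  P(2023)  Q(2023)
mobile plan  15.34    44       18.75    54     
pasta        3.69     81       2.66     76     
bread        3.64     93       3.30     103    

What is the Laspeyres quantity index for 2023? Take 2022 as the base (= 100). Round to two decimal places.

113.06

Laspeyres quantity index uses base-period prices as weights.
ΣP(2022)·Q(2023) = 15.34×54 + 3.69×76 + 3.64×103 = 828.36 + 280.44 + 374.92 = 1483.72
ΣP(2022)·Q(2022) = 15.34×44 + 3.69×81 + 3.64×93 = 674.96 + 298.89 + 338.52 = 1312.37
Index = 1483.72 / 1312.37 × 100 = 113.0565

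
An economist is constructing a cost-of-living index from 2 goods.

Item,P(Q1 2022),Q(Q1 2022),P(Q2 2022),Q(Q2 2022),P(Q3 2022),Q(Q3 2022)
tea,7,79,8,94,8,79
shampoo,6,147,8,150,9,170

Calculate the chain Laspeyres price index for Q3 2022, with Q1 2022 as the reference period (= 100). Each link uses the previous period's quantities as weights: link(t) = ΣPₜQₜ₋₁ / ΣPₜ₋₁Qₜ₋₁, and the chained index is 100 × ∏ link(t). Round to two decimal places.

135.67

Link Q1 2022→Q2 2022:
ΣP(Q2 2022)Q(Q1 2022) = 8×79 + 8×147 = 632 + 1176 = 1808
ΣP(Q1 2022)Q(Q1 2022) = 7×79 + 6×147 = 553 + 882 = 1435
link = 1808/1435 = 1.259930
Link Q2 2022→Q3 2022:
ΣP(Q3 2022)Q(Q2 2022) = 8×94 + 9×150 = 752 + 1350 = 2102
ΣP(Q2 2022)Q(Q2 2022) = 8×94 + 8×150 = 752 + 1200 = 1952
link = 2102/1952 = 1.076844
Chained index = 100 × 1.259930 × 1.076844 = 135.6749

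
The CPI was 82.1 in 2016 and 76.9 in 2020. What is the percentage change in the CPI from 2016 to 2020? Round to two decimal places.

Change = (76.9 − 82.1) / 82.1 × 100
       = -5.2 / 82.1 × 100 = -6.3337%

-6.33%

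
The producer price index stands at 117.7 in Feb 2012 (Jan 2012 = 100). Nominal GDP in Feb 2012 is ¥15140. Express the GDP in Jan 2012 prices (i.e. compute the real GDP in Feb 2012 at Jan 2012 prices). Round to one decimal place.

12863.2

Real = Nominal ÷ (Index/100) = 15140 ÷ (117.7/100)
     = 15140 ÷ 1.177 = 12863.2116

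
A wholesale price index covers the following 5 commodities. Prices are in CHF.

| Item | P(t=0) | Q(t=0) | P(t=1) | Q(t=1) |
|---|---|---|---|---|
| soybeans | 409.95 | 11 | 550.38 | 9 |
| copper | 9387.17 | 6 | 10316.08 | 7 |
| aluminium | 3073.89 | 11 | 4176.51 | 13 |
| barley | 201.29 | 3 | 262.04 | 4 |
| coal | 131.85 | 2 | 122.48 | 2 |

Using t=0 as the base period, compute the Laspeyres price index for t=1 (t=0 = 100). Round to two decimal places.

120.32

Laspeyres price index uses base-period quantities as weights.
ΣP(t=1)·Q(t=0) = 550.38×11 + 10316.08×6 + 4176.51×11 + 262.04×3 + 122.48×2 = 6054.18 + 61896.48 + 45941.61 + 786.12 + 244.96 = 114923.35
ΣP(t=0)·Q(t=0) = 409.95×11 + 9387.17×6 + 3073.89×11 + 201.29×3 + 131.85×2 = 4509.45 + 56323.02 + 33812.79 + 603.87 + 263.7 = 95512.83
Index = 114923.35 / 95512.83 × 100 = 120.3224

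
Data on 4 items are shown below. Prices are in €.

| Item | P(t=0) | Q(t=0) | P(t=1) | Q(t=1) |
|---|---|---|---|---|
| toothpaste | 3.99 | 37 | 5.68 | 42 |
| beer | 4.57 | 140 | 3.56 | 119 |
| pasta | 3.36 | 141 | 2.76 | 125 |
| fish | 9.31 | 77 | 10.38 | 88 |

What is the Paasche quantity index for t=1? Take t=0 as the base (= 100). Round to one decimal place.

101.2

Paasche quantity index uses current-period prices as weights.
ΣP(t=1)·Q(t=1) = 5.68×42 + 3.56×119 + 2.76×125 + 10.38×88 = 238.56 + 423.64 + 345 + 913.44 = 1920.64
ΣP(t=1)·Q(t=0) = 5.68×37 + 3.56×140 + 2.76×141 + 10.38×77 = 210.16 + 498.4 + 389.16 + 799.26 = 1896.98
Index = 1920.64 / 1896.98 × 100 = 101.2472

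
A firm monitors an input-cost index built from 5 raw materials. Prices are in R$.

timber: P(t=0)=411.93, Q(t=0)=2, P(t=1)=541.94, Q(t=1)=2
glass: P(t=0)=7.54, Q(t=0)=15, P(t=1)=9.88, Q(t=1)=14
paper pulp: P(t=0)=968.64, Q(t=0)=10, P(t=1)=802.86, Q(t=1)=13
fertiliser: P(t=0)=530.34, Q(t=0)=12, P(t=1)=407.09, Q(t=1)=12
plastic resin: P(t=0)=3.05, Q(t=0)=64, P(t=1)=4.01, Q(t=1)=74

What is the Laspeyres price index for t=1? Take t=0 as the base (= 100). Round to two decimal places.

Laspeyres price index uses base-period quantities as weights.
ΣP(t=1)·Q(t=0) = 541.94×2 + 9.88×15 + 802.86×10 + 407.09×12 + 4.01×64 = 1083.88 + 148.2 + 8028.6 + 4885.08 + 256.64 = 14402.4
ΣP(t=0)·Q(t=0) = 411.93×2 + 7.54×15 + 968.64×10 + 530.34×12 + 3.05×64 = 823.86 + 113.1 + 9686.4 + 6364.08 + 195.2 = 17182.64
Index = 14402.4 / 17182.64 × 100 = 83.8195

83.82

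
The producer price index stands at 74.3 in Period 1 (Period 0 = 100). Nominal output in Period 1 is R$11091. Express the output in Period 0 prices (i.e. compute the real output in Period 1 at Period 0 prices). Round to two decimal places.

14927.32

Real = Nominal ÷ (Index/100) = 11091 ÷ (74.3/100)
     = 11091 ÷ 0.743 = 14927.3217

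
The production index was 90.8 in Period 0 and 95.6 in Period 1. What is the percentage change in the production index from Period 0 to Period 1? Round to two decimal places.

Change = (95.6 − 90.8) / 90.8 × 100
       = 4.8 / 90.8 × 100 = 5.2863%

5.29%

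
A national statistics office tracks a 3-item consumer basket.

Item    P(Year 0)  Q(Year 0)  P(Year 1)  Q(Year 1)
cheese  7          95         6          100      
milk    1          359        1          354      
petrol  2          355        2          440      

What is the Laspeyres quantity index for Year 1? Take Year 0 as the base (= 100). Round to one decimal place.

111.5

Laspeyres quantity index uses base-period prices as weights.
ΣP(Year 0)·Q(Year 1) = 7×100 + 1×354 + 2×440 = 700 + 354 + 880 = 1934
ΣP(Year 0)·Q(Year 0) = 7×95 + 1×359 + 2×355 = 665 + 359 + 710 = 1734
Index = 1934 / 1734 × 100 = 111.5340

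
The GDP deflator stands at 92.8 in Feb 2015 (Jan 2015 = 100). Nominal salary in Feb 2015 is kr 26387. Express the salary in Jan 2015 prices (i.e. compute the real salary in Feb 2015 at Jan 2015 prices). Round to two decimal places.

28434.27

Real = Nominal ÷ (Index/100) = 26387 ÷ (92.8/100)
     = 26387 ÷ 0.928 = 28434.2672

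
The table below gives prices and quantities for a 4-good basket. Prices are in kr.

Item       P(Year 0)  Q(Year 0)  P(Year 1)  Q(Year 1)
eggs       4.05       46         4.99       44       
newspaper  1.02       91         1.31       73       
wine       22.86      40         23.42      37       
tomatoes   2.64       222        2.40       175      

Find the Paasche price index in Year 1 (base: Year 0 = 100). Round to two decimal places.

102.64

Paasche price index uses current-period quantities as weights.
ΣP(Year 1)·Q(Year 1) = 4.99×44 + 1.31×73 + 23.42×37 + 2.40×175 = 219.56 + 95.63 + 866.54 + 420 = 1601.73
ΣP(Year 0)·Q(Year 1) = 4.05×44 + 1.02×73 + 22.86×37 + 2.64×175 = 178.2 + 74.46 + 845.82 + 462 = 1560.48
Index = 1601.73 / 1560.48 × 100 = 102.6434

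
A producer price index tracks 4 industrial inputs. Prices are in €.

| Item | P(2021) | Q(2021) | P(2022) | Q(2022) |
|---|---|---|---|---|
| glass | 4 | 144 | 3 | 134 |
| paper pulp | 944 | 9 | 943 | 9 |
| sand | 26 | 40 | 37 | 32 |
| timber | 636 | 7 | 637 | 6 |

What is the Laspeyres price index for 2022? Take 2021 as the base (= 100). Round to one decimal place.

102.0

Laspeyres price index uses base-period quantities as weights.
ΣP(2022)·Q(2021) = 3×144 + 943×9 + 37×40 + 637×7 = 432 + 8487 + 1480 + 4459 = 14858
ΣP(2021)·Q(2021) = 4×144 + 944×9 + 26×40 + 636×7 = 576 + 8496 + 1040 + 4452 = 14564
Index = 14858 / 14564 × 100 = 102.0187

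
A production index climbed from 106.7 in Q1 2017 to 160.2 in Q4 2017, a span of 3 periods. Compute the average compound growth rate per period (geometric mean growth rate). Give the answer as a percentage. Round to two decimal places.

14.51%

Growth factor = (160.2/106.7)^(1/3) = (1.501406)^(1/3) = 1.145072
Growth rate = 1.145072 − 1 = 0.145072 = 14.5072%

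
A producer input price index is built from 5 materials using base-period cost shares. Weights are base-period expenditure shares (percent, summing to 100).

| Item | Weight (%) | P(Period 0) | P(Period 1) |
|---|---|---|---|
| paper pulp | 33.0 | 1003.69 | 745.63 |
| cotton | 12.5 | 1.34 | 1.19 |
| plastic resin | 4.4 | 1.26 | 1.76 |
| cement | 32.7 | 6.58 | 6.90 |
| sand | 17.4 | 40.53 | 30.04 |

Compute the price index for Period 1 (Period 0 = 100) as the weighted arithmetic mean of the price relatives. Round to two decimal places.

paper pulp: 33.0 × (745.63/1003.69) = 33.0 × 0.742889 = 24.5153
cotton: 12.5 × (1.19/1.34) = 12.5 × 0.888060 = 11.1007
plastic resin: 4.4 × (1.76/1.26) = 4.4 × 1.396825 = 6.1460
cement: 32.7 × (6.90/6.58) = 32.7 × 1.048632 = 34.2903
sand: 17.4 × (30.04/40.53) = 17.4 × 0.741179 = 12.8965
Index = Σ wᵢ·(p₁ᵢ/p₀ᵢ) = 24.5153 + 11.1007 + 6.1460 + 34.2903 + 12.8965 = 88.9489

88.95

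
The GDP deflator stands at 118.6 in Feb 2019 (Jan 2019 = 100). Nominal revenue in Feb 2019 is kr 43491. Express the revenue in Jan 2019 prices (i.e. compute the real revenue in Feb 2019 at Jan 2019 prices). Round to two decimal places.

Real = Nominal ÷ (Index/100) = 43491 ÷ (118.6/100)
     = 43491 ÷ 1.186 = 36670.3204

36670.32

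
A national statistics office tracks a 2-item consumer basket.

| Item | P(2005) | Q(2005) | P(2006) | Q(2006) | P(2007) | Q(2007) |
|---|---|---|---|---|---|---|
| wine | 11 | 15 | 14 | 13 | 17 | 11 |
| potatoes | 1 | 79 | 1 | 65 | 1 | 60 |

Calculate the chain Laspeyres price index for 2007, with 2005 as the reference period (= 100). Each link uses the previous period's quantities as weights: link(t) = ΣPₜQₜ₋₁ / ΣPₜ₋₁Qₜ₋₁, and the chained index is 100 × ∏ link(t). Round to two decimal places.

137.14

Link 2005→2006:
ΣP(2006)Q(2005) = 14×15 + 1×79 = 210 + 79 = 289
ΣP(2005)Q(2005) = 11×15 + 1×79 = 165 + 79 = 244
link = 289/244 = 1.184426
Link 2006→2007:
ΣP(2007)Q(2006) = 17×13 + 1×65 = 221 + 65 = 286
ΣP(2006)Q(2006) = 14×13 + 1×65 = 182 + 65 = 247
link = 286/247 = 1.157895
Chained index = 100 × 1.184426 × 1.157895 = 137.1441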